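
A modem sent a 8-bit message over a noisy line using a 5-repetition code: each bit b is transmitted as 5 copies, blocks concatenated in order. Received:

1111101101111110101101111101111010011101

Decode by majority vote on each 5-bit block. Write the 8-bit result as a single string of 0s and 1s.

Block 1 (11111): 5 ones → 1
Block 2 (01101): 3 ones → 1
Block 3 (11111): 5 ones → 1
Block 4 (01011): 3 ones → 1
Block 5 (01111): 4 ones → 1
Block 6 (10111): 4 ones → 1
Block 7 (10100): 2 ones → 0
Block 8 (11101): 4 ones → 1

11111101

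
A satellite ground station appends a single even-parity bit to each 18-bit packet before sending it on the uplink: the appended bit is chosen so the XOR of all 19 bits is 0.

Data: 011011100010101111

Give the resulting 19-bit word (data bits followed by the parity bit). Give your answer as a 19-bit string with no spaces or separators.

0110111000101011111

XOR of the 18 data bits: 0⊕1⊕1⊕0⊕1⊕1⊕1⊕0⊕0⊕0⊕1⊕0⊕1⊕0⊕1⊕1⊕1⊕1 = 1
Parity bit = 1 (so all 19 bits XOR to 0).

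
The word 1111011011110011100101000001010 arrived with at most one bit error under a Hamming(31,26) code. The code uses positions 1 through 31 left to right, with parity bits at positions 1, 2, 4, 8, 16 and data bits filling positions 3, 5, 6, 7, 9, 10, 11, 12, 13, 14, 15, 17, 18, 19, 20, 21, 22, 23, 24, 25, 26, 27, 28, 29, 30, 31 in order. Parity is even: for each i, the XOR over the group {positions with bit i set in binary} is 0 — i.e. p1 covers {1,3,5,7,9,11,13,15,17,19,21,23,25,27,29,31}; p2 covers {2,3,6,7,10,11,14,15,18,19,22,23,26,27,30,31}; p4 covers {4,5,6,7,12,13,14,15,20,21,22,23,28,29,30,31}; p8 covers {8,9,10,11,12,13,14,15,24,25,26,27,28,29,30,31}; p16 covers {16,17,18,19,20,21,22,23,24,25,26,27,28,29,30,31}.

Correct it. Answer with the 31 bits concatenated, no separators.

1111011011110001100101000001010

s1 (pos 1,3,5,7,9,11,13,15,17,19,21,23,25,27,29,31): 1⊕1⊕0⊕1⊕1⊕1⊕0⊕1⊕1⊕0⊕0⊕0⊕0⊕0⊕0⊕0 = 1
s2 (pos 2,3,6,7,10,11,14,15,18,19,22,23,26,27,30,31): 1⊕1⊕1⊕1⊕1⊕1⊕0⊕1⊕0⊕0⊕1⊕0⊕0⊕0⊕1⊕0 = 1
s4 (pos 4,5,6,7,12,13,14,15,20,21,22,23,28,29,30,31): 1⊕0⊕1⊕1⊕1⊕0⊕0⊕1⊕1⊕0⊕1⊕0⊕1⊕0⊕1⊕0 = 1
s8 (pos 8,9,10,11,12,13,14,15,24,25,26,27,28,29,30,31): 0⊕1⊕1⊕1⊕1⊕0⊕0⊕1⊕0⊕0⊕0⊕0⊕1⊕0⊕1⊕0 = 1
s16 (pos 16,17,18,19,20,21,22,23,24,25,26,27,28,29,30,31): 1⊕1⊕0⊕0⊕1⊕0⊕1⊕0⊕0⊕0⊕0⊕0⊕1⊕0⊕1⊕0 = 0
Syndrome s16…s1 = 01111 → error at position 15.
Flip position 15: 1111011011110011100101000001010 → 1111011011110001100101000001010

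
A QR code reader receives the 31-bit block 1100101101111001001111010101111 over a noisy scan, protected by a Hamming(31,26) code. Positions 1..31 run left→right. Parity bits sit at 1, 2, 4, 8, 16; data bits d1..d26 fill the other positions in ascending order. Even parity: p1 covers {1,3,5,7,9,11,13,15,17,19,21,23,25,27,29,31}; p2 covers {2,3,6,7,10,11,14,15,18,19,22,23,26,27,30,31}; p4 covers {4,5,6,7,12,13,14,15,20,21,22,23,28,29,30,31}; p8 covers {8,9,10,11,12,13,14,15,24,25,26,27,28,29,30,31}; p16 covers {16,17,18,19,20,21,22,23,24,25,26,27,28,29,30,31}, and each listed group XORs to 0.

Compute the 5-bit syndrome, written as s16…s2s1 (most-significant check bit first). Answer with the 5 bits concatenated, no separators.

11111

s1 (pos 1,3,5,7,9,11,13,15,17,19,21,23,25,27,29,31): 1⊕0⊕1⊕1⊕0⊕1⊕1⊕0⊕0⊕1⊕1⊕0⊕0⊕0⊕1⊕1 = 1
s2 (pos 2,3,6,7,10,11,14,15,18,19,22,23,26,27,30,31): 1⊕0⊕0⊕1⊕1⊕1⊕0⊕0⊕0⊕1⊕1⊕0⊕1⊕0⊕1⊕1 = 1
s4 (pos 4,5,6,7,12,13,14,15,20,21,22,23,28,29,30,31): 0⊕1⊕0⊕1⊕1⊕1⊕0⊕0⊕1⊕1⊕1⊕0⊕1⊕1⊕1⊕1 = 1
s8 (pos 8,9,10,11,12,13,14,15,24,25,26,27,28,29,30,31): 1⊕0⊕1⊕1⊕1⊕1⊕0⊕0⊕1⊕0⊕1⊕0⊕1⊕1⊕1⊕1 = 1
s16 (pos 16,17,18,19,20,21,22,23,24,25,26,27,28,29,30,31): 1⊕0⊕0⊕1⊕1⊕1⊕1⊕0⊕1⊕0⊕1⊕0⊕1⊕1⊕1⊕1 = 1
Syndrome s16…s1 = 11111 → error at position 31.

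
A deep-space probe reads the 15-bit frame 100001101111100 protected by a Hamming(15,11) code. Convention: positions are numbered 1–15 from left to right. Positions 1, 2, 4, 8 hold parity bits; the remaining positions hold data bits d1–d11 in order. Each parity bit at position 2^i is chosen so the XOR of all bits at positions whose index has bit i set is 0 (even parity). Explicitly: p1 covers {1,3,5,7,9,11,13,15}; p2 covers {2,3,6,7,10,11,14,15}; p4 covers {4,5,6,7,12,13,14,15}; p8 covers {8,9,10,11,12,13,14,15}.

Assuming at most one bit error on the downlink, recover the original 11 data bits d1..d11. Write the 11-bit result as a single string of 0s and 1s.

00110111100

s1 (pos 1,3,5,7,9,11,13,15): 1⊕0⊕0⊕1⊕1⊕1⊕1⊕0 = 1
s2 (pos 2,3,6,7,10,11,14,15): 0⊕0⊕1⊕1⊕1⊕1⊕0⊕0 = 0
s4 (pos 4,5,6,7,12,13,14,15): 0⊕0⊕1⊕1⊕1⊕1⊕0⊕0 = 0
s8 (pos 8,9,10,11,12,13,14,15): 0⊕1⊕1⊕1⊕1⊕1⊕0⊕0 = 1
Syndrome s8…s1 = 1001 → error at position 9.
Flip position 9: 100001101111100 → 100001100111100
Read data bits from positions 3,5,6,7,9,10,11,12,13,14,15: 00110111100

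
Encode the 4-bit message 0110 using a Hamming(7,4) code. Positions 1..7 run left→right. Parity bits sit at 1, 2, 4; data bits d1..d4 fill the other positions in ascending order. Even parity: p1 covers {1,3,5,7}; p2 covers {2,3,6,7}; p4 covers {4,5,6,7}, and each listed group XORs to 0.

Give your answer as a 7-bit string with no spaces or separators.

Place data at non-parity positions: p1 p2 0 p4 1 1 0
p1 (pos 1,3,5,7): XOR of data positions = 0⊕1⊕0 = 1
p2 (pos 2,3,6,7): XOR of data positions = 0⊕1⊕0 = 1
p4 (pos 4,5,6,7): XOR of data positions = 1⊕1⊕0 = 0
Codeword: 1100110

1100110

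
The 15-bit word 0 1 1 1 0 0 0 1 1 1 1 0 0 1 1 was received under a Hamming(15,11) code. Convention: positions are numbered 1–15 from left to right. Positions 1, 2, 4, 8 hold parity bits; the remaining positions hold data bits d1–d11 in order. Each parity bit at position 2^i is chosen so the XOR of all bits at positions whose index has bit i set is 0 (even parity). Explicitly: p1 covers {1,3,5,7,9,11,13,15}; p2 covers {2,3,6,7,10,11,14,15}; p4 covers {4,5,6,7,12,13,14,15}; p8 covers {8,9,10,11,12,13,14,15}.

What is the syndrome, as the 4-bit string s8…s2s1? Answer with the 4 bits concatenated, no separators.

s1 (pos 1,3,5,7,9,11,13,15): 0⊕1⊕0⊕0⊕1⊕1⊕0⊕1 = 0
s2 (pos 2,3,6,7,10,11,14,15): 1⊕1⊕0⊕0⊕1⊕1⊕1⊕1 = 0
s4 (pos 4,5,6,7,12,13,14,15): 1⊕0⊕0⊕0⊕0⊕0⊕1⊕1 = 1
s8 (pos 8,9,10,11,12,13,14,15): 1⊕1⊕1⊕1⊕0⊕0⊕1⊕1 = 0
Syndrome s8…s1 = 0100 → error at position 4.

0100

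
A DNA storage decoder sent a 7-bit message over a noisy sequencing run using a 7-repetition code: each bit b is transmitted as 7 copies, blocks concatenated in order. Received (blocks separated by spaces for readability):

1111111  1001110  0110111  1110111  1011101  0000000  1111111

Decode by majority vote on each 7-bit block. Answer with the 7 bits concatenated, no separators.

Block 1 (1111111): 7 ones → 1
Block 2 (1001110): 4 ones → 1
Block 3 (0110111): 5 ones → 1
Block 4 (1110111): 6 ones → 1
Block 5 (1011101): 5 ones → 1
Block 6 (0000000): 0 ones → 0
Block 7 (1111111): 7 ones → 1

1111101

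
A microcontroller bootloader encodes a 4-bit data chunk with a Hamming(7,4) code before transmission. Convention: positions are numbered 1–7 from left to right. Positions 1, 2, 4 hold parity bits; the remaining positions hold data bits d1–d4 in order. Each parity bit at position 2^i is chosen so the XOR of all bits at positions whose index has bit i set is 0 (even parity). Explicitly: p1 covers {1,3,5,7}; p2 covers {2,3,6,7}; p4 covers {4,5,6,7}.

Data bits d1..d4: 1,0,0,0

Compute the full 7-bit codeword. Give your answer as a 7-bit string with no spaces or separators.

1110000

Place data at non-parity positions: p1 p2 1 p4 0 0 0
p1 (pos 1,3,5,7): XOR of data positions = 1⊕0⊕0 = 1
p2 (pos 2,3,6,7): XOR of data positions = 1⊕0⊕0 = 1
p4 (pos 4,5,6,7): XOR of data positions = 0⊕0⊕0 = 0
Codeword: 1110000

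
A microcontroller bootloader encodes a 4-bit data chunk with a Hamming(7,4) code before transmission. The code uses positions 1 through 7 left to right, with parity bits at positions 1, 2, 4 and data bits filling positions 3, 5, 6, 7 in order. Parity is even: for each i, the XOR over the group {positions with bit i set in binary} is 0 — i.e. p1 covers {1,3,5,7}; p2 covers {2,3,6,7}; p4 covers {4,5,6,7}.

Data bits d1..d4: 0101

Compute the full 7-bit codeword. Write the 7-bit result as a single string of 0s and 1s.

0100101

Place data at non-parity positions: p1 p2 0 p4 1 0 1
p1 (pos 1,3,5,7): XOR of data positions = 0⊕1⊕1 = 0
p2 (pos 2,3,6,7): XOR of data positions = 0⊕0⊕1 = 1
p4 (pos 4,5,6,7): XOR of data positions = 1⊕0⊕1 = 0
Codeword: 0100101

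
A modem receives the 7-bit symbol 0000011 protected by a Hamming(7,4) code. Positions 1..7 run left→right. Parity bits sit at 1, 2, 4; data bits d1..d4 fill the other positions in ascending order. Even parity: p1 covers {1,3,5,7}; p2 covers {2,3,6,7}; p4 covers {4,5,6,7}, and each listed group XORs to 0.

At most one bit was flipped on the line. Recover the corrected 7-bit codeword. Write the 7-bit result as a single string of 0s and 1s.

s1 (pos 1,3,5,7): 0⊕0⊕0⊕1 = 1
s2 (pos 2,3,6,7): 0⊕0⊕1⊕1 = 0
s4 (pos 4,5,6,7): 0⊕0⊕1⊕1 = 0
Syndrome s4…s1 = 001 → error at position 1.
Flip position 1: 0000011 → 1000011

1000011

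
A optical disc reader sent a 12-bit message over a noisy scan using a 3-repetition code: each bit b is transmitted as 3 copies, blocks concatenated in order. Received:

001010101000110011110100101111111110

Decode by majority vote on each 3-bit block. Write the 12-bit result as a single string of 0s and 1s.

001011101111

Block 1 (001): 1 one → 0
Block 2 (010): 1 one → 0
Block 3 (101): 2 ones → 1
Block 4 (000): 0 ones → 0
Block 5 (110): 2 ones → 1
Block 6 (011): 2 ones → 1
Block 7 (110): 2 ones → 1
Block 8 (100): 1 one → 0
Block 9 (101): 2 ones → 1
Block 10 (111): 3 ones → 1
Block 11 (111): 3 ones → 1
Block 12 (110): 2 ones → 1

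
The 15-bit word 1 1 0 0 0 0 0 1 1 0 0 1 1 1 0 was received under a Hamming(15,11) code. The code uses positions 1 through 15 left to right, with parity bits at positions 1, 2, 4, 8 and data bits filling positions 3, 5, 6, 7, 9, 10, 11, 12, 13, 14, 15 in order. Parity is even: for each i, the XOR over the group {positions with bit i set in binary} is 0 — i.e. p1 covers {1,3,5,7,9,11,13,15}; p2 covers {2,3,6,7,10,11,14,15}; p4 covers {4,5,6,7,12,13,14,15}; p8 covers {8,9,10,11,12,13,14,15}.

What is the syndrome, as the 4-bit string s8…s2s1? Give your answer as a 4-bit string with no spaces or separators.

s1 (pos 1,3,5,7,9,11,13,15): 1⊕0⊕0⊕0⊕1⊕0⊕1⊕0 = 1
s2 (pos 2,3,6,7,10,11,14,15): 1⊕0⊕0⊕0⊕0⊕0⊕1⊕0 = 0
s4 (pos 4,5,6,7,12,13,14,15): 0⊕0⊕0⊕0⊕1⊕1⊕1⊕0 = 1
s8 (pos 8,9,10,11,12,13,14,15): 1⊕1⊕0⊕0⊕1⊕1⊕1⊕0 = 1
Syndrome s8…s1 = 1101 → error at position 13.

1101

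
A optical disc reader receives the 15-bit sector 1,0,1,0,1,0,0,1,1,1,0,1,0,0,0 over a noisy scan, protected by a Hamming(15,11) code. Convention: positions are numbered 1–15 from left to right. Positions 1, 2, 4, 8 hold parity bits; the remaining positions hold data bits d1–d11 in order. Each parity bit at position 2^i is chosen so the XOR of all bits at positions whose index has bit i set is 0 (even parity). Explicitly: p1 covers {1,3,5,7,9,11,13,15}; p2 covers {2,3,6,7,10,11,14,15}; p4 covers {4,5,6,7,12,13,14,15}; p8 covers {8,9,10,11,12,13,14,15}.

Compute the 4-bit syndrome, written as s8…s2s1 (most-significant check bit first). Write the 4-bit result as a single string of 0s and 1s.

0000

s1 (pos 1,3,5,7,9,11,13,15): 1⊕1⊕1⊕0⊕1⊕0⊕0⊕0 = 0
s2 (pos 2,3,6,7,10,11,14,15): 0⊕1⊕0⊕0⊕1⊕0⊕0⊕0 = 0
s4 (pos 4,5,6,7,12,13,14,15): 0⊕1⊕0⊕0⊕1⊕0⊕0⊕0 = 0
s8 (pos 8,9,10,11,12,13,14,15): 1⊕1⊕1⊕0⊕1⊕0⊕0⊕0 = 0
Syndrome s8…s1 = 0000 → no error.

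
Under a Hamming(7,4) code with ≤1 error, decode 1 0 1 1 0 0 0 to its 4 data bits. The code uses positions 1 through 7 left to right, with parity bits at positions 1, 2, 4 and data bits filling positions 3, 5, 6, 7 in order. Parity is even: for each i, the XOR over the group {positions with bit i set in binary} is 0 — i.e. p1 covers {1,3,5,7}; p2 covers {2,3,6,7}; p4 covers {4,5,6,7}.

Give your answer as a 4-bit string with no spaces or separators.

s1 (pos 1,3,5,7): 1⊕1⊕0⊕0 = 0
s2 (pos 2,3,6,7): 0⊕1⊕0⊕0 = 1
s4 (pos 4,5,6,7): 1⊕0⊕0⊕0 = 1
Syndrome s4…s1 = 110 → error at position 6.
Flip position 6: 1011000 → 1011010
Read data bits from positions 3,5,6,7: 1010

1010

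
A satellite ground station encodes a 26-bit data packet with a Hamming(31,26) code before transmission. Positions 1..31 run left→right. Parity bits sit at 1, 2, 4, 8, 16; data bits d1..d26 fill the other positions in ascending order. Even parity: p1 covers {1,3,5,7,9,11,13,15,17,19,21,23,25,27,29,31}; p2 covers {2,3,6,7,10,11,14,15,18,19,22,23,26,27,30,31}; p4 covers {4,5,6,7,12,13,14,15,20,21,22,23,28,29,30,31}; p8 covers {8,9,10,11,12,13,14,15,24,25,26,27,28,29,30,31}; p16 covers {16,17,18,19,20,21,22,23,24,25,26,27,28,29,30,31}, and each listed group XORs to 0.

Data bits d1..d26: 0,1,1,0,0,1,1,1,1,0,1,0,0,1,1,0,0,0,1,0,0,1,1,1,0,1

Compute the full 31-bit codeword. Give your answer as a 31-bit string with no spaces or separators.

Place data at non-parity positions: p1 p2 0 p4 1 1 0 p8 0 1 1 1 1 0 1 p16 0 0 1 1 0 0 0 1 0 0 1 1 1 0 1
p1 (pos 1,3,5,7,9,11,13,15,17,19,21,23,25,27,29,31): XOR of data positions = 0⊕1⊕0⊕0⊕1⊕1⊕1⊕0⊕1⊕0⊕0⊕0⊕1⊕1⊕1 = 0
p2 (pos 2,3,6,7,10,11,14,15,18,19,22,23,26,27,30,31): XOR of data positions = 0⊕1⊕0⊕1⊕1⊕0⊕1⊕0⊕1⊕0⊕0⊕0⊕1⊕0⊕1 = 1
p4 (pos 4,5,6,7,12,13,14,15,20,21,22,23,28,29,30,31): XOR of data positions = 1⊕1⊕0⊕1⊕1⊕0⊕1⊕1⊕0⊕0⊕0⊕1⊕1⊕0⊕1 = 1
p8 (pos 8,9,10,11,12,13,14,15,24,25,26,27,28,29,30,31): XOR of data positions = 0⊕1⊕1⊕1⊕1⊕0⊕1⊕1⊕0⊕0⊕1⊕1⊕1⊕0⊕1 = 0
p16 (pos 16,17,18,19,20,21,22,23,24,25,26,27,28,29,30,31): XOR of data positions = 0⊕0⊕1⊕1⊕0⊕0⊕0⊕1⊕0⊕0⊕1⊕1⊕1⊕0⊕1 = 1
Codeword: 0101110001111011001100010011101

0101110001111011001100010011101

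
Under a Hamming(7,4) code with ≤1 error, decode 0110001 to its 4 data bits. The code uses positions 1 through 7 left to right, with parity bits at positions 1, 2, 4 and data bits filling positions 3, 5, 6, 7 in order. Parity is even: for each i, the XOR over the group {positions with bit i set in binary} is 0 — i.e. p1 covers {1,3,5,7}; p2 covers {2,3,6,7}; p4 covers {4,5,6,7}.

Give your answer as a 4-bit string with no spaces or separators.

1011

s1 (pos 1,3,5,7): 0⊕1⊕0⊕1 = 0
s2 (pos 2,3,6,7): 1⊕1⊕0⊕1 = 1
s4 (pos 4,5,6,7): 0⊕0⊕0⊕1 = 1
Syndrome s4…s1 = 110 → error at position 6.
Flip position 6: 0110001 → 0110011
Read data bits from positions 3,5,6,7: 1011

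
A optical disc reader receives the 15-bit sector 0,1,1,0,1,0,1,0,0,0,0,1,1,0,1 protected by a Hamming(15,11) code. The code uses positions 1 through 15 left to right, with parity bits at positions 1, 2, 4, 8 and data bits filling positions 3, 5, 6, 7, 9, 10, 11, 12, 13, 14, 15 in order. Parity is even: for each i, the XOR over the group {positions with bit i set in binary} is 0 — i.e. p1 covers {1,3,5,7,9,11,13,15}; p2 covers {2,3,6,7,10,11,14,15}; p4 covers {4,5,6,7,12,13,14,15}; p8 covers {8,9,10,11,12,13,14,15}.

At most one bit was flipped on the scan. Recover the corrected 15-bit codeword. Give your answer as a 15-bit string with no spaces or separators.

011010100001001

s1 (pos 1,3,5,7,9,11,13,15): 0⊕1⊕1⊕1⊕0⊕0⊕1⊕1 = 1
s2 (pos 2,3,6,7,10,11,14,15): 1⊕1⊕0⊕1⊕0⊕0⊕0⊕1 = 0
s4 (pos 4,5,6,7,12,13,14,15): 0⊕1⊕0⊕1⊕1⊕1⊕0⊕1 = 1
s8 (pos 8,9,10,11,12,13,14,15): 0⊕0⊕0⊕0⊕1⊕1⊕0⊕1 = 1
Syndrome s8…s1 = 1101 → error at position 13.
Flip position 13: 011010100001101 → 011010100001001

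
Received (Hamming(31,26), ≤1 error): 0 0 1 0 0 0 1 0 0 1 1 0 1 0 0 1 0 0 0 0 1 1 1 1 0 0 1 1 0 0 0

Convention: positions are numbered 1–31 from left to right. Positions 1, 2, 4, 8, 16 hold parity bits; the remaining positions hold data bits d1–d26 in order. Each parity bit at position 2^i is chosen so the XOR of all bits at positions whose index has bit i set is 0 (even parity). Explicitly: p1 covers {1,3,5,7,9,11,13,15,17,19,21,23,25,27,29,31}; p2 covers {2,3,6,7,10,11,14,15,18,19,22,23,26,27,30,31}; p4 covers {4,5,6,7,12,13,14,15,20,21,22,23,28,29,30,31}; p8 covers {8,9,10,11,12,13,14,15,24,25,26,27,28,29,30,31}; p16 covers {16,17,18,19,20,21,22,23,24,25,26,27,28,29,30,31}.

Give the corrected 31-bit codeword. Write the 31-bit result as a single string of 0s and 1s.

s1 (pos 1,3,5,7,9,11,13,15,17,19,21,23,25,27,29,31): 0⊕1⊕0⊕1⊕0⊕1⊕1⊕0⊕0⊕0⊕1⊕1⊕0⊕1⊕0⊕0 = 1
s2 (pos 2,3,6,7,10,11,14,15,18,19,22,23,26,27,30,31): 0⊕1⊕0⊕1⊕1⊕1⊕0⊕0⊕0⊕0⊕1⊕1⊕0⊕1⊕0⊕0 = 1
s4 (pos 4,5,6,7,12,13,14,15,20,21,22,23,28,29,30,31): 0⊕0⊕0⊕1⊕0⊕1⊕0⊕0⊕0⊕1⊕1⊕1⊕1⊕0⊕0⊕0 = 0
s8 (pos 8,9,10,11,12,13,14,15,24,25,26,27,28,29,30,31): 0⊕0⊕1⊕1⊕0⊕1⊕0⊕0⊕1⊕0⊕0⊕1⊕1⊕0⊕0⊕0 = 0
s16 (pos 16,17,18,19,20,21,22,23,24,25,26,27,28,29,30,31): 1⊕0⊕0⊕0⊕0⊕1⊕1⊕1⊕1⊕0⊕0⊕1⊕1⊕0⊕0⊕0 = 1
Syndrome s16…s1 = 10011 → error at position 19.
Flip position 19: 0010001001101001000011110011000 → 0010001001101001001011110011000

0010001001101001001011110011000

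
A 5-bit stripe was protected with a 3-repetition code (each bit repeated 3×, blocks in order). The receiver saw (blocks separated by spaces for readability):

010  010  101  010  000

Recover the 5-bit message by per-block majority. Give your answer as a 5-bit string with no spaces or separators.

Block 1 (010): 1 one → 0
Block 2 (010): 1 one → 0
Block 3 (101): 2 ones → 1
Block 4 (010): 1 one → 0
Block 5 (000): 0 ones → 0

00100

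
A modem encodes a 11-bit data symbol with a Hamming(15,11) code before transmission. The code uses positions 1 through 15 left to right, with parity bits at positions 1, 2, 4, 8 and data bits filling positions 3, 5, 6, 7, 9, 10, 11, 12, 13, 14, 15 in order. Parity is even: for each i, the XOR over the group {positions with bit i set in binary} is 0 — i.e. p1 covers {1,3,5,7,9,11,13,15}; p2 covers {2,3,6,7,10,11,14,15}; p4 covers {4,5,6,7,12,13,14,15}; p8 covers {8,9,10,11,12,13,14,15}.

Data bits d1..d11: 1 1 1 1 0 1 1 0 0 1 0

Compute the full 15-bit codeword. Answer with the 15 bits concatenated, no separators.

Place data at non-parity positions: p1 p2 1 p4 1 1 1 p8 0 1 1 0 0 1 0
p1 (pos 1,3,5,7,9,11,13,15): XOR of data positions = 1⊕1⊕1⊕0⊕1⊕0⊕0 = 0
p2 (pos 2,3,6,7,10,11,14,15): XOR of data positions = 1⊕1⊕1⊕1⊕1⊕1⊕0 = 0
p4 (pos 4,5,6,7,12,13,14,15): XOR of data positions = 1⊕1⊕1⊕0⊕0⊕1⊕0 = 0
p8 (pos 8,9,10,11,12,13,14,15): XOR of data positions = 0⊕1⊕1⊕0⊕0⊕1⊕0 = 1
Codeword: 001011110110010

001011110110010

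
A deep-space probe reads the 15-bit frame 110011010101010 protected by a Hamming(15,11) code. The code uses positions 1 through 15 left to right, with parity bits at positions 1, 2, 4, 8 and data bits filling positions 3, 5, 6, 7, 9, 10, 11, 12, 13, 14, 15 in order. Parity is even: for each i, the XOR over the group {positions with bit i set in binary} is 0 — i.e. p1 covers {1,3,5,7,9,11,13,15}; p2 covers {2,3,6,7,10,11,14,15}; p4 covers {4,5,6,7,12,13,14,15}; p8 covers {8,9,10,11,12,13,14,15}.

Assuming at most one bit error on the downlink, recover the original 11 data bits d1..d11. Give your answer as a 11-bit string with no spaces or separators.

01100101010

s1 (pos 1,3,5,7,9,11,13,15): 1⊕0⊕1⊕0⊕0⊕0⊕0⊕0 = 0
s2 (pos 2,3,6,7,10,11,14,15): 1⊕0⊕1⊕0⊕1⊕0⊕1⊕0 = 0
s4 (pos 4,5,6,7,12,13,14,15): 0⊕1⊕1⊕0⊕1⊕0⊕1⊕0 = 0
s8 (pos 8,9,10,11,12,13,14,15): 1⊕0⊕1⊕0⊕1⊕0⊕1⊕0 = 0
Syndrome s8…s1 = 0000 → no error.
Read data bits from positions 3,5,6,7,9,10,11,12,13,14,15: 01100101010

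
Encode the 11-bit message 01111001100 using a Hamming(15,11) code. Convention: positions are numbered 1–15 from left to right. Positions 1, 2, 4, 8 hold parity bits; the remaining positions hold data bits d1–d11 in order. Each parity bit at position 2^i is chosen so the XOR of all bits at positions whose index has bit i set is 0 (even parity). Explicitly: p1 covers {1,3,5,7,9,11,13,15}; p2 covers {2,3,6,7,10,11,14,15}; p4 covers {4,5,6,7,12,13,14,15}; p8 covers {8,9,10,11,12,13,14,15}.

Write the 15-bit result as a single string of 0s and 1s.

Place data at non-parity positions: p1 p2 0 p4 1 1 1 p8 1 0 0 1 1 0 0
p1 (pos 1,3,5,7,9,11,13,15): XOR of data positions = 0⊕1⊕1⊕1⊕0⊕1⊕0 = 0
p2 (pos 2,3,6,7,10,11,14,15): XOR of data positions = 0⊕1⊕1⊕0⊕0⊕0⊕0 = 0
p4 (pos 4,5,6,7,12,13,14,15): XOR of data positions = 1⊕1⊕1⊕1⊕1⊕0⊕0 = 1
p8 (pos 8,9,10,11,12,13,14,15): XOR of data positions = 1⊕0⊕0⊕1⊕1⊕0⊕0 = 1
Codeword: 000111111001100

000111111001100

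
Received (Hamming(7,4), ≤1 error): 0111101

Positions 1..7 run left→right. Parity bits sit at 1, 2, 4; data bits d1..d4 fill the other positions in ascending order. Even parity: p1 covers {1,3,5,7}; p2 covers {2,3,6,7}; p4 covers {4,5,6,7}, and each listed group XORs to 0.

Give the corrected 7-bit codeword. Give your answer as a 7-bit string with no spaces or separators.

0111100

s1 (pos 1,3,5,7): 0⊕1⊕1⊕1 = 1
s2 (pos 2,3,6,7): 1⊕1⊕0⊕1 = 1
s4 (pos 4,5,6,7): 1⊕1⊕0⊕1 = 1
Syndrome s4…s1 = 111 → error at position 7.
Flip position 7: 0111101 → 0111100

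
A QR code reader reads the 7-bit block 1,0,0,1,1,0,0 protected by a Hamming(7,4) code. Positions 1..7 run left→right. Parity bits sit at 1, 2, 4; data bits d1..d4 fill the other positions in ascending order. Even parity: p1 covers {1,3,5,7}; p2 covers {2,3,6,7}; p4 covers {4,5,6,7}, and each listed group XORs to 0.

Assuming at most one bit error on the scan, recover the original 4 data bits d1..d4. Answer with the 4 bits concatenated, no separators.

s1 (pos 1,3,5,7): 1⊕0⊕1⊕0 = 0
s2 (pos 2,3,6,7): 0⊕0⊕0⊕0 = 0
s4 (pos 4,5,6,7): 1⊕1⊕0⊕0 = 0
Syndrome s4…s1 = 000 → no error.
Read data bits from positions 3,5,6,7: 0100

0100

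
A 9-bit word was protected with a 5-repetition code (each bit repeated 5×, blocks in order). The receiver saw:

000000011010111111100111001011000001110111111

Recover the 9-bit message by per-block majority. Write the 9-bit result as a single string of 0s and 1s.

Block 1 (00000): 0 ones → 0
Block 2 (00110): 2 ones → 0
Block 3 (10111): 4 ones → 1
Block 4 (11110): 4 ones → 1
Block 5 (01110): 3 ones → 1
Block 6 (01011): 3 ones → 1
Block 7 (00000): 0 ones → 0
Block 8 (11101): 4 ones → 1
Block 9 (11111): 5 ones → 1

001111011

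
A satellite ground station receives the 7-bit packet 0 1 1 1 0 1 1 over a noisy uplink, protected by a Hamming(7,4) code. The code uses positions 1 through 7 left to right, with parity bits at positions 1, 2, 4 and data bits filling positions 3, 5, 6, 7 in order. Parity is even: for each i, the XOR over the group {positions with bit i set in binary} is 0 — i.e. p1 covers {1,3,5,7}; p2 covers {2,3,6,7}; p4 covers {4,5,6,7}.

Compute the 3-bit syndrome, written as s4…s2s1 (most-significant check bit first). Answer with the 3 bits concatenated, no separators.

s1 (pos 1,3,5,7): 0⊕1⊕0⊕1 = 0
s2 (pos 2,3,6,7): 1⊕1⊕1⊕1 = 0
s4 (pos 4,5,6,7): 1⊕0⊕1⊕1 = 1
Syndrome s4…s1 = 100 → error at position 4.

100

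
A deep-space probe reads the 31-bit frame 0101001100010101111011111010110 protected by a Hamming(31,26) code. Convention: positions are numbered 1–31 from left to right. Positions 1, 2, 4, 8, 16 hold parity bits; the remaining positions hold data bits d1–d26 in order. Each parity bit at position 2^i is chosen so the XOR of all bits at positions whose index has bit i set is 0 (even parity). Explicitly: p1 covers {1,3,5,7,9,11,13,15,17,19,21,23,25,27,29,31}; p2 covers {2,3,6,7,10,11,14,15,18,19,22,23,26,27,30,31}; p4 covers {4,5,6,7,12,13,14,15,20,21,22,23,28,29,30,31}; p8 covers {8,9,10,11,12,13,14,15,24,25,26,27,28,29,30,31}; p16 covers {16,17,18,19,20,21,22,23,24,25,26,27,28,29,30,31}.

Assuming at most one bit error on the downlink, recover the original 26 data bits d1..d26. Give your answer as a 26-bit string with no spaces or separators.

s1 (pos 1,3,5,7,9,11,13,15,17,19,21,23,25,27,29,31): 0⊕0⊕0⊕1⊕0⊕0⊕0⊕0⊕1⊕1⊕1⊕1⊕1⊕1⊕1⊕0 = 0
s2 (pos 2,3,6,7,10,11,14,15,18,19,22,23,26,27,30,31): 1⊕0⊕0⊕1⊕0⊕0⊕1⊕0⊕1⊕1⊕1⊕1⊕0⊕1⊕1⊕0 = 1
s4 (pos 4,5,6,7,12,13,14,15,20,21,22,23,28,29,30,31): 1⊕0⊕0⊕1⊕1⊕0⊕1⊕0⊕0⊕1⊕1⊕1⊕0⊕1⊕1⊕0 = 1
s8 (pos 8,9,10,11,12,13,14,15,24,25,26,27,28,29,30,31): 1⊕0⊕0⊕0⊕1⊕0⊕1⊕0⊕1⊕1⊕0⊕1⊕0⊕1⊕1⊕0 = 0
s16 (pos 16,17,18,19,20,21,22,23,24,25,26,27,28,29,30,31): 1⊕1⊕1⊕1⊕0⊕1⊕1⊕1⊕1⊕1⊕0⊕1⊕0⊕1⊕1⊕0 = 0
Syndrome s16…s1 = 00110 → error at position 6.
Flip position 6: 0101001100010101111011111010110 → 0101011100010101111011111010110
Read data bits from positions 3,5,6,7,9,10,11,12,13,14,15,17,18,19,20,21,22,23,24,25,26,27,28,29,30,31: 00110001010111011111010110

00110001010111011111010110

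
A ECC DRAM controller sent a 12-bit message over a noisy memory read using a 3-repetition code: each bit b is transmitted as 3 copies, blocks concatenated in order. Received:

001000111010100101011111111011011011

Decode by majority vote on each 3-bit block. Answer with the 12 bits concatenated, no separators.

001001111111

Block 1 (001): 1 one → 0
Block 2 (000): 0 ones → 0
Block 3 (111): 3 ones → 1
Block 4 (010): 1 one → 0
Block 5 (100): 1 one → 0
Block 6 (101): 2 ones → 1
Block 7 (011): 2 ones → 1
Block 8 (111): 3 ones → 1
Block 9 (111): 3 ones → 1
Block 10 (011): 2 ones → 1
Block 11 (011): 2 ones → 1
Block 12 (011): 2 ones → 1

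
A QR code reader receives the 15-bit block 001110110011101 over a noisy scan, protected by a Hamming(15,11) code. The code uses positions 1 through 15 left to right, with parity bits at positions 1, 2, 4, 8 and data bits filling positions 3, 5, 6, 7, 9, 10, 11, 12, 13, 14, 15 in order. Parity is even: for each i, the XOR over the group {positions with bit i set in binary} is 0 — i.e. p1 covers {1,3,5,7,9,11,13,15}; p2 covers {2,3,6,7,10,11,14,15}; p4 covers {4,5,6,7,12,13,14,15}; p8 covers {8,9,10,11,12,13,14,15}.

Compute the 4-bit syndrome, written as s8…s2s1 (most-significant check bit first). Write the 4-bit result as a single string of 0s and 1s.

s1 (pos 1,3,5,7,9,11,13,15): 0⊕1⊕1⊕1⊕0⊕1⊕1⊕1 = 0
s2 (pos 2,3,6,7,10,11,14,15): 0⊕1⊕0⊕1⊕0⊕1⊕0⊕1 = 0
s4 (pos 4,5,6,7,12,13,14,15): 1⊕1⊕0⊕1⊕1⊕1⊕0⊕1 = 0
s8 (pos 8,9,10,11,12,13,14,15): 1⊕0⊕0⊕1⊕1⊕1⊕0⊕1 = 1
Syndrome s8…s1 = 1000 → error at position 8.

1000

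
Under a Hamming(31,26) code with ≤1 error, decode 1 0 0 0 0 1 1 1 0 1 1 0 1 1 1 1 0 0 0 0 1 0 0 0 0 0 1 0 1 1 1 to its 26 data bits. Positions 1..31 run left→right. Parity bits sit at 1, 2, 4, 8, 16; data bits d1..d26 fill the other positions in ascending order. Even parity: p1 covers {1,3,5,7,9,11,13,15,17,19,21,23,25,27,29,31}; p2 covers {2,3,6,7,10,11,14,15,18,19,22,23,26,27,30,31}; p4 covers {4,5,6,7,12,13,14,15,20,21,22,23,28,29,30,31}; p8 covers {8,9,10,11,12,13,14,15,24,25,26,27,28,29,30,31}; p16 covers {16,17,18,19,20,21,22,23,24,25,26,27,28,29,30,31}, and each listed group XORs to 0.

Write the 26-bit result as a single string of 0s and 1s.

00100110111000010000010111

s1 (pos 1,3,5,7,9,11,13,15,17,19,21,23,25,27,29,31): 1⊕0⊕0⊕1⊕0⊕1⊕1⊕1⊕0⊕0⊕1⊕0⊕0⊕1⊕1⊕1 = 1
s2 (pos 2,3,6,7,10,11,14,15,18,19,22,23,26,27,30,31): 0⊕0⊕1⊕1⊕1⊕1⊕1⊕1⊕0⊕0⊕0⊕0⊕0⊕1⊕1⊕1 = 1
s4 (pos 4,5,6,7,12,13,14,15,20,21,22,23,28,29,30,31): 0⊕0⊕1⊕1⊕0⊕1⊕1⊕1⊕0⊕1⊕0⊕0⊕0⊕1⊕1⊕1 = 1
s8 (pos 8,9,10,11,12,13,14,15,24,25,26,27,28,29,30,31): 1⊕0⊕1⊕1⊕0⊕1⊕1⊕1⊕0⊕0⊕0⊕1⊕0⊕1⊕1⊕1 = 0
s16 (pos 16,17,18,19,20,21,22,23,24,25,26,27,28,29,30,31): 1⊕0⊕0⊕0⊕0⊕1⊕0⊕0⊕0⊕0⊕0⊕1⊕0⊕1⊕1⊕1 = 0
Syndrome s16…s1 = 00111 → error at position 7.
Flip position 7: 1000011101101111000010000010111 → 1000010101101111000010000010111
Read data bits from positions 3,5,6,7,9,10,11,12,13,14,15,17,18,19,20,21,22,23,24,25,26,27,28,29,30,31: 00100110111000010000010111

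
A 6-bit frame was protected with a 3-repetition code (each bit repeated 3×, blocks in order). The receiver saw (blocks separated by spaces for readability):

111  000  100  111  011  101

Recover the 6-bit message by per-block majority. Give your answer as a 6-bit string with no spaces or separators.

Block 1 (111): 3 ones → 1
Block 2 (000): 0 ones → 0
Block 3 (100): 1 one → 0
Block 4 (111): 3 ones → 1
Block 5 (011): 2 ones → 1
Block 6 (101): 2 ones → 1

100111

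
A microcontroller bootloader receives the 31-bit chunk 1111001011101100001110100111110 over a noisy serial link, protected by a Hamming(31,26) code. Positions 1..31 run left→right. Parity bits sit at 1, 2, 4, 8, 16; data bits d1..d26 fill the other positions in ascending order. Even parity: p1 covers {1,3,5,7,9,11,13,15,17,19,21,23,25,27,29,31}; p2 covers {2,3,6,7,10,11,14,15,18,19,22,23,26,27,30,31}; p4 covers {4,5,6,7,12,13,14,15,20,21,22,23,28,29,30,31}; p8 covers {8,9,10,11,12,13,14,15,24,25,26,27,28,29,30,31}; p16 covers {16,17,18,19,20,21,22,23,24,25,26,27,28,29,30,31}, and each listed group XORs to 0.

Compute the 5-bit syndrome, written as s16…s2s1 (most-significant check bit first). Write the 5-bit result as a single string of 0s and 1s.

10011

s1 (pos 1,3,5,7,9,11,13,15,17,19,21,23,25,27,29,31): 1⊕1⊕0⊕1⊕1⊕1⊕1⊕0⊕0⊕1⊕1⊕1⊕0⊕1⊕1⊕0 = 1
s2 (pos 2,3,6,7,10,11,14,15,18,19,22,23,26,27,30,31): 1⊕1⊕0⊕1⊕1⊕1⊕1⊕0⊕0⊕1⊕0⊕1⊕1⊕1⊕1⊕0 = 1
s4 (pos 4,5,6,7,12,13,14,15,20,21,22,23,28,29,30,31): 1⊕0⊕0⊕1⊕0⊕1⊕1⊕0⊕1⊕1⊕0⊕1⊕1⊕1⊕1⊕0 = 0
s8 (pos 8,9,10,11,12,13,14,15,24,25,26,27,28,29,30,31): 0⊕1⊕1⊕1⊕0⊕1⊕1⊕0⊕0⊕0⊕1⊕1⊕1⊕1⊕1⊕0 = 0
s16 (pos 16,17,18,19,20,21,22,23,24,25,26,27,28,29,30,31): 0⊕0⊕0⊕1⊕1⊕1⊕0⊕1⊕0⊕0⊕1⊕1⊕1⊕1⊕1⊕0 = 1
Syndrome s16…s1 = 10011 → error at position 19.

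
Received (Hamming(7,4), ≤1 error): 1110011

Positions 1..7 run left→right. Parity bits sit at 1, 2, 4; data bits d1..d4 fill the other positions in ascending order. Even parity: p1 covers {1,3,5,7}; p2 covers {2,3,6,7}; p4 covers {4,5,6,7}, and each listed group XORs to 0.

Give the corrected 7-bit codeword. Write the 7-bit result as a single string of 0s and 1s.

0110011

s1 (pos 1,3,5,7): 1⊕1⊕0⊕1 = 1
s2 (pos 2,3,6,7): 1⊕1⊕1⊕1 = 0
s4 (pos 4,5,6,7): 0⊕0⊕1⊕1 = 0
Syndrome s4…s1 = 001 → error at position 1.
Flip position 1: 1110011 → 0110011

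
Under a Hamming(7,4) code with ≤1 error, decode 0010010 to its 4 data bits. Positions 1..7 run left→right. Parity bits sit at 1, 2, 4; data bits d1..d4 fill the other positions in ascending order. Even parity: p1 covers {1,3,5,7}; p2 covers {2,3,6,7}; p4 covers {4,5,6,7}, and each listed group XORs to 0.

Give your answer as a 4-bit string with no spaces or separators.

s1 (pos 1,3,5,7): 0⊕1⊕0⊕0 = 1
s2 (pos 2,3,6,7): 0⊕1⊕1⊕0 = 0
s4 (pos 4,5,6,7): 0⊕0⊕1⊕0 = 1
Syndrome s4…s1 = 101 → error at position 5.
Flip position 5: 0010010 → 0010110
Read data bits from positions 3,5,6,7: 1110

1110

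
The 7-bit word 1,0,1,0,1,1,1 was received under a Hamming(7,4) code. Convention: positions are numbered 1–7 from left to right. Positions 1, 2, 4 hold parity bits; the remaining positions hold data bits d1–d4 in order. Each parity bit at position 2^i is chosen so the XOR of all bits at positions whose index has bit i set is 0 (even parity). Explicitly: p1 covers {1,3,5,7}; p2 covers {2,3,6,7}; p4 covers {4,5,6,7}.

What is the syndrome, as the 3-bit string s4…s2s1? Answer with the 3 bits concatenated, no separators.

110

s1 (pos 1,3,5,7): 1⊕1⊕1⊕1 = 0
s2 (pos 2,3,6,7): 0⊕1⊕1⊕1 = 1
s4 (pos 4,5,6,7): 0⊕1⊕1⊕1 = 1
Syndrome s4…s1 = 110 → error at position 6.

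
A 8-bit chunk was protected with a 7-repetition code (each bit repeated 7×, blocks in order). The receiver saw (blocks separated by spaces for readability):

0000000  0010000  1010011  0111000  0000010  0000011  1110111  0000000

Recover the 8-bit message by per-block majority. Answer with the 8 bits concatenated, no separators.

Block 1 (0000000): 0 ones → 0
Block 2 (0010000): 1 one → 0
Block 3 (1010011): 4 ones → 1
Block 4 (0111000): 3 ones → 0
Block 5 (0000010): 1 one → 0
Block 6 (0000011): 2 ones → 0
Block 7 (1110111): 6 ones → 1
Block 8 (0000000): 0 ones → 0

00100010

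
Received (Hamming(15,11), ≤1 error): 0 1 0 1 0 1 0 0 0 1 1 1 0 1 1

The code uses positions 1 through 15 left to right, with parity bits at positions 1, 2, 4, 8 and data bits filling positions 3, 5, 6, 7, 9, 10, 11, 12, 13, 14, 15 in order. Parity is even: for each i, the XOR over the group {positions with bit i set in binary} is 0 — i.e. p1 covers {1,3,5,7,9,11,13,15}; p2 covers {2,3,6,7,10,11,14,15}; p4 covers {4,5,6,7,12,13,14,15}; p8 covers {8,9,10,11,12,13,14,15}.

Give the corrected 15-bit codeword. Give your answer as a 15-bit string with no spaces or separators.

s1 (pos 1,3,5,7,9,11,13,15): 0⊕0⊕0⊕0⊕0⊕1⊕0⊕1 = 0
s2 (pos 2,3,6,7,10,11,14,15): 1⊕0⊕1⊕0⊕1⊕1⊕1⊕1 = 0
s4 (pos 4,5,6,7,12,13,14,15): 1⊕0⊕1⊕0⊕1⊕0⊕1⊕1 = 1
s8 (pos 8,9,10,11,12,13,14,15): 0⊕0⊕1⊕1⊕1⊕0⊕1⊕1 = 1
Syndrome s8…s1 = 1100 → error at position 12.
Flip position 12: 010101000111011 → 010101000110011

010101000110011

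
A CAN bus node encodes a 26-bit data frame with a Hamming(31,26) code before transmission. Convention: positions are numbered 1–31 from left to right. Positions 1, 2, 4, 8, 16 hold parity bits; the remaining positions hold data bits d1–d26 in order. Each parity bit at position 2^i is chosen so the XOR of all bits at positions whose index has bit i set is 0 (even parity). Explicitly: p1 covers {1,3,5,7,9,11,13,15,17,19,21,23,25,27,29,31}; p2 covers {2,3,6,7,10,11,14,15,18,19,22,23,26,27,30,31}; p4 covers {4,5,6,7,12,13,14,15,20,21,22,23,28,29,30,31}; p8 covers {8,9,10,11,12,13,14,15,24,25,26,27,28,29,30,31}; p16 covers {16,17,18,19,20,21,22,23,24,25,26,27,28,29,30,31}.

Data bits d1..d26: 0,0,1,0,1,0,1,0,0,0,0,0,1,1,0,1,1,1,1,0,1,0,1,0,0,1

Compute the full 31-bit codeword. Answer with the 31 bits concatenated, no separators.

Place data at non-parity positions: p1 p2 0 p4 0 1 0 p8 1 0 1 0 0 0 0 p16 0 1 1 0 1 1 1 1 0 1 0 1 0 0 1
p1 (pos 1,3,5,7,9,11,13,15,17,19,21,23,25,27,29,31): XOR of data positions = 0⊕0⊕0⊕1⊕1⊕0⊕0⊕0⊕1⊕1⊕1⊕0⊕0⊕0⊕1 = 0
p2 (pos 2,3,6,7,10,11,14,15,18,19,22,23,26,27,30,31): XOR of data positions = 0⊕1⊕0⊕0⊕1⊕0⊕0⊕1⊕1⊕1⊕1⊕1⊕0⊕0⊕1 = 0
p4 (pos 4,5,6,7,12,13,14,15,20,21,22,23,28,29,30,31): XOR of data positions = 0⊕1⊕0⊕0⊕0⊕0⊕0⊕0⊕1⊕1⊕1⊕1⊕0⊕0⊕1 = 0
p8 (pos 8,9,10,11,12,13,14,15,24,25,26,27,28,29,30,31): XOR of data positions = 1⊕0⊕1⊕0⊕0⊕0⊕0⊕1⊕0⊕1⊕0⊕1⊕0⊕0⊕1 = 0
p16 (pos 16,17,18,19,20,21,22,23,24,25,26,27,28,29,30,31): XOR of data positions = 0⊕1⊕1⊕0⊕1⊕1⊕1⊕1⊕0⊕1⊕0⊕1⊕0⊕0⊕1 = 1
Codeword: 0000010010100001011011110101001

0000010010100001011011110101001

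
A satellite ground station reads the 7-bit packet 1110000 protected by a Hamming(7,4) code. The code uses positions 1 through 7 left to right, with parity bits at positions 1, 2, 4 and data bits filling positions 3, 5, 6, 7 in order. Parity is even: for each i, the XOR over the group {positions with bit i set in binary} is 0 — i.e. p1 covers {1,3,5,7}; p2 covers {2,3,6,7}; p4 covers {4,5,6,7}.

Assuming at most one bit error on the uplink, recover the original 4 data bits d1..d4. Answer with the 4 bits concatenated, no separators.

s1 (pos 1,3,5,7): 1⊕1⊕0⊕0 = 0
s2 (pos 2,3,6,7): 1⊕1⊕0⊕0 = 0
s4 (pos 4,5,6,7): 0⊕0⊕0⊕0 = 0
Syndrome s4…s1 = 000 → no error.
Read data bits from positions 3,5,6,7: 1000

1000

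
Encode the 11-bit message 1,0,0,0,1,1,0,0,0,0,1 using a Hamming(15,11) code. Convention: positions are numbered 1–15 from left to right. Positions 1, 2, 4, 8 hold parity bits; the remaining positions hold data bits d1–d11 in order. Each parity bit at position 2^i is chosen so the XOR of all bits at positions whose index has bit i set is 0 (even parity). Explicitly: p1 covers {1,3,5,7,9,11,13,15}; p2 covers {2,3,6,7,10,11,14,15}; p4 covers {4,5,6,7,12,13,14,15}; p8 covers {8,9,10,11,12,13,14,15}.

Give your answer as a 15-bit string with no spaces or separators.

Place data at non-parity positions: p1 p2 1 p4 0 0 0 p8 1 1 0 0 0 0 1
p1 (pos 1,3,5,7,9,11,13,15): XOR of data positions = 1⊕0⊕0⊕1⊕0⊕0⊕1 = 1
p2 (pos 2,3,6,7,10,11,14,15): XOR of data positions = 1⊕0⊕0⊕1⊕0⊕0⊕1 = 1
p4 (pos 4,5,6,7,12,13,14,15): XOR of data positions = 0⊕0⊕0⊕0⊕0⊕0⊕1 = 1
p8 (pos 8,9,10,11,12,13,14,15): XOR of data positions = 1⊕1⊕0⊕0⊕0⊕0⊕1 = 1
Codeword: 111100011100001

111100011100001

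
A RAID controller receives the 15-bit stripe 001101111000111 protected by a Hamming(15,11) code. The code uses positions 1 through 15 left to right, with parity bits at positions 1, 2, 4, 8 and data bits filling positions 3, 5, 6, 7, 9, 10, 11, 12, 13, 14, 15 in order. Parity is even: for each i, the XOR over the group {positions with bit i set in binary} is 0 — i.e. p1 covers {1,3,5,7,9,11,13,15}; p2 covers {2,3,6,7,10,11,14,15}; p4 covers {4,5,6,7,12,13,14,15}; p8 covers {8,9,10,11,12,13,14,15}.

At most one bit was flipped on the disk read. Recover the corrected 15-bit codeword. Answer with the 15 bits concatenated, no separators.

001101111010111

s1 (pos 1,3,5,7,9,11,13,15): 0⊕1⊕0⊕1⊕1⊕0⊕1⊕1 = 1
s2 (pos 2,3,6,7,10,11,14,15): 0⊕1⊕1⊕1⊕0⊕0⊕1⊕1 = 1
s4 (pos 4,5,6,7,12,13,14,15): 1⊕0⊕1⊕1⊕0⊕1⊕1⊕1 = 0
s8 (pos 8,9,10,11,12,13,14,15): 1⊕1⊕0⊕0⊕0⊕1⊕1⊕1 = 1
Syndrome s8…s1 = 1011 → error at position 11.
Flip position 11: 001101111000111 → 001101111010111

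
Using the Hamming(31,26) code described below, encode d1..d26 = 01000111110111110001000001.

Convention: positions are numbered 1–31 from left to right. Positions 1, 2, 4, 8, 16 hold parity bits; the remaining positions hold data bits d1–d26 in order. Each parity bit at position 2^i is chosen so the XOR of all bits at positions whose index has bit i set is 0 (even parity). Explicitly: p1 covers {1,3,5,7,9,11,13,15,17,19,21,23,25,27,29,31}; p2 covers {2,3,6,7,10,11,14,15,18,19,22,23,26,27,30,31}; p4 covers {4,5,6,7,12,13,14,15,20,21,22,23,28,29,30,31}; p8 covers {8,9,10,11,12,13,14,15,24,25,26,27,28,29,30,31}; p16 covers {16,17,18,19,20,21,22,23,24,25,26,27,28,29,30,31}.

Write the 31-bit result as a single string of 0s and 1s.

0001100101111101111110001000001

Place data at non-parity positions: p1 p2 0 p4 1 0 0 p8 0 1 1 1 1 1 0 p16 1 1 1 1 1 0 0 0 1 0 0 0 0 0 1
p1 (pos 1,3,5,7,9,11,13,15,17,19,21,23,25,27,29,31): XOR of data positions = 0⊕1⊕0⊕0⊕1⊕1⊕0⊕1⊕1⊕1⊕0⊕1⊕0⊕0⊕1 = 0
p2 (pos 2,3,6,7,10,11,14,15,18,19,22,23,26,27,30,31): XOR of data positions = 0⊕0⊕0⊕1⊕1⊕1⊕0⊕1⊕1⊕0⊕0⊕0⊕0⊕0⊕1 = 0
p4 (pos 4,5,6,7,12,13,14,15,20,21,22,23,28,29,30,31): XOR of data positions = 1⊕0⊕0⊕1⊕1⊕1⊕0⊕1⊕1⊕0⊕0⊕0⊕0⊕0⊕1 = 1
p8 (pos 8,9,10,11,12,13,14,15,24,25,26,27,28,29,30,31): XOR of data positions = 0⊕1⊕1⊕1⊕1⊕1⊕0⊕0⊕1⊕0⊕0⊕0⊕0⊕0⊕1 = 1
p16 (pos 16,17,18,19,20,21,22,23,24,25,26,27,28,29,30,31): XOR of data positions = 1⊕1⊕1⊕1⊕1⊕0⊕0⊕0⊕1⊕0⊕0⊕0⊕0⊕0⊕1 = 1
Codeword: 0001100101111101111110001000001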